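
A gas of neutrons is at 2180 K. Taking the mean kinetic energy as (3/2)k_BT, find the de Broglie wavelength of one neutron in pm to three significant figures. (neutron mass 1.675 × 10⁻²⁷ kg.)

λ = 53.9 pm

KE = (3/2)k_BT = 1.5 × 1.381 × 10⁻²³ × 2180 = 4.516 × 10⁻²⁰ J.
p = √(2mKE) = √(2 × 1.675 × 10⁻²⁷ × 4.516 × 10⁻²⁰) = 1.230 × 10⁻²³ kg·m/s.
λ = h/p = 5.39 × 10⁻¹¹ m = 53.9 pm.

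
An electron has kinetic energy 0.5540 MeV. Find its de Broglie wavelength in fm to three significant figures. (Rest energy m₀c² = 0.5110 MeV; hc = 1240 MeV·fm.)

λ = 1330 fm

Total energy E = KE + m₀c² = 0.5540 + 0.5110 = 1.0650 MeV.
(pc)² = E² − (m₀c²)² = (1.0650)² − (0.5110)² = 0.8731 MeV², so pc = 0.9344 MeV.
λ = hc/(pc) = 1240 MeV·fm / 0.9344 MeV = 1330 fm.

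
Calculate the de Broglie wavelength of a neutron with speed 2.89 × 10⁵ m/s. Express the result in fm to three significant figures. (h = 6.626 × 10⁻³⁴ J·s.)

λ = 1370 fm

p = mv = 1.675 × 10⁻²⁷ × 2.89 × 10⁵ = 4.841 × 10⁻²² kg·m/s.
λ = h/p = 6.626 × 10⁻³⁴ / 4.841 × 10⁻²² = 1.37 × 10⁻¹² m = 1370 fm.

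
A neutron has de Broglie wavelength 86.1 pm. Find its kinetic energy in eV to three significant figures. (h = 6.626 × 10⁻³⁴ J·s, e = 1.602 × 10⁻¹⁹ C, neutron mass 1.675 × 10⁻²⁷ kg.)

KE = 0.110 eV

p = h/λ = 6.626 × 10⁻³⁴ / 8.610 × 10⁻¹¹ = 7.696 × 10⁻²⁴ kg·m/s.
KE = p²/(2m) = (7.696 × 10⁻²⁴)² / (2 × 1.675 × 10⁻²⁷) = 1.768 × 10⁻²⁰ J = 0.110 eV.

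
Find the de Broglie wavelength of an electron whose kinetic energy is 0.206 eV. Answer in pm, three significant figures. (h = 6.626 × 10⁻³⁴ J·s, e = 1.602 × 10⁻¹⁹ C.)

KE = 0.206 eV = 3.300 × 10⁻²⁰ J.
p = √(2mKE) = √(2 × 9.109 × 10⁻³¹ × 3.300 × 10⁻²⁰) = 2.452 × 10⁻²⁵ kg·m/s.
λ = h/p = 6.626 × 10⁻³⁴ / 2.452 × 10⁻²⁵ = 2.70 × 10⁻⁹ m = 2700 pm.

λ = 2700 pm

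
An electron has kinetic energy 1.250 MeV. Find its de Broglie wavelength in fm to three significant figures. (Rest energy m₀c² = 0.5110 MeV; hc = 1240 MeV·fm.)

Total energy E = KE + m₀c² = 1.250 + 0.5110 = 1.7610 MeV.
(pc)² = E² − (m₀c²)² = (1.7610)² − (0.5110)² = 2.840 MeV², so pc = 1.685 MeV.
λ = hc/(pc) = 1240 MeV·fm / 1.685 MeV = 736 fm.

λ = 736 fm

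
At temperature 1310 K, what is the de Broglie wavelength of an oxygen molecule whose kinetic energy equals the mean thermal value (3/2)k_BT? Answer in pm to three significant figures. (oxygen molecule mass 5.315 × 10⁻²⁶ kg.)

KE = (3/2)k_BT = 1.5 × 1.381 × 10⁻²³ × 1310 = 2.714 × 10⁻²⁰ J.
p = √(2mKE) = √(2 × 5.315 × 10⁻²⁶ × 2.714 × 10⁻²⁰) = 5.371 × 10⁻²³ kg·m/s.
λ = h/p = 1.23 × 10⁻¹¹ m = 12.3 pm.

λ = 12.3 pm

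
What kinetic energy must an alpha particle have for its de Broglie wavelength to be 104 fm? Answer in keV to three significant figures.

p = h/λ = 6.626 × 10⁻³⁴ / 1.040 × 10⁻¹³ = 6.371 × 10⁻²¹ kg·m/s.
KE = p²/(2m) = (6.371 × 10⁻²¹)² / (2 × 6.645 × 10⁻²⁷) = 3.054 × 10⁻¹⁵ J = 19.1 keV.

KE = 19.1 keV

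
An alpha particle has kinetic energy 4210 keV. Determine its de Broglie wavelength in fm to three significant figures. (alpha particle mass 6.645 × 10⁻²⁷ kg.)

KE = 4210 keV = 6.744 × 10⁻¹³ J.
p = √(2mKE) = √(2 × 6.645 × 10⁻²⁷ × 6.744 × 10⁻¹³) = 9.467 × 10⁻²⁰ kg·m/s.
λ = h/p = 6.626 × 10⁻³⁴ / 9.467 × 10⁻²⁰ = 7.00 × 10⁻¹⁵ m = 7.00 fm.

λ = 7.00 fm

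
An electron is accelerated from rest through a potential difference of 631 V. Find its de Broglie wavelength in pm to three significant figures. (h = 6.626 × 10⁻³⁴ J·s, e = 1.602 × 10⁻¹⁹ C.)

KE = eV = 1.602 × 10⁻¹⁹ × 631.0 = 1.011 × 10⁻¹⁶ J.
p = √(2mKE) = √(2 × 9.109 × 10⁻³¹ × 1.011 × 10⁻¹⁶) = 1.357 × 10⁻²³ kg·m/s.
λ = h/p = 6.626 × 10⁻³⁴ / 1.357 × 10⁻²³ = 4.88 × 10⁻¹¹ m = 48.8 pm.

λ = 48.8 pm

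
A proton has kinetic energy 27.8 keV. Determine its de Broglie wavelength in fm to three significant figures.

λ = 172 fm

KE = 27.8 keV = 4.454 × 10⁻¹⁵ J.
p = √(2mKE) = √(2 × 1.673 × 10⁻²⁷ × 4.454 × 10⁻¹⁵) = 3.860 × 10⁻²¹ kg·m/s.
λ = h/p = 6.626 × 10⁻³⁴ / 3.860 × 10⁻²¹ = 1.72 × 10⁻¹³ m = 172 fm.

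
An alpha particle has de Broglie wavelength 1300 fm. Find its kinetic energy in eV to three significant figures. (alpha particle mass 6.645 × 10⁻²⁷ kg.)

KE = 122 eV

p = h/λ = 6.626 × 10⁻³⁴ / 1.300 × 10⁻¹² = 5.097 × 10⁻²² kg·m/s.
KE = p²/(2m) = (5.097 × 10⁻²²)² / (2 × 6.645 × 10⁻²⁷) = 1.955 × 10⁻¹⁷ J = 122 eV.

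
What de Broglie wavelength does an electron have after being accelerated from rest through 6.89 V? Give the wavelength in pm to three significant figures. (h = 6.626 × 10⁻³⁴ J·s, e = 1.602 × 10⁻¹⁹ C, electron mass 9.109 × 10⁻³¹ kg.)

KE = eV = 1.602 × 10⁻¹⁹ × 6.890 = 1.104 × 10⁻¹⁸ J.
p = √(2mKE) = √(2 × 9.109 × 10⁻³¹ × 1.104 × 10⁻¹⁸) = 1.418 × 10⁻²⁴ kg·m/s.
λ = h/p = 6.626 × 10⁻³⁴ / 1.418 × 10⁻²⁴ = 4.67 × 10⁻¹⁰ m = 467 pm.

λ = 467 pm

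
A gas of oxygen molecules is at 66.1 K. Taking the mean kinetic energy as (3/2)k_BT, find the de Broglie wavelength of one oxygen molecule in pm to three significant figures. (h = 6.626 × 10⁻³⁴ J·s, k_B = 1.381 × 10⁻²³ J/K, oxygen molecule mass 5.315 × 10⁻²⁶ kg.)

KE = (3/2)k_BT = 1.5 × 1.381 × 10⁻²³ × 66.1 = 1.369 × 10⁻²¹ J.
p = √(2mKE) = √(2 × 5.315 × 10⁻²⁶ × 1.369 × 10⁻²¹) = 1.206 × 10⁻²³ kg·m/s.
λ = h/p = 5.49 × 10⁻¹¹ m = 54.9 pm.

λ = 54.9 pm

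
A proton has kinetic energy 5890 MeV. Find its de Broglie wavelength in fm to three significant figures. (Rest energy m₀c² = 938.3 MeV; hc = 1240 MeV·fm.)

λ = 0.183 fm

Total energy E = KE + m₀c² = 5890 + 938.3 = 6828.3 MeV.
(pc)² = E² − (m₀c²)² = (6828.3)² − (938.3)² = 4.575 × 10⁷ MeV², so pc = 6764 MeV.
λ = hc/(pc) = 1240 MeV·fm / 6764 MeV = 0.183 fm.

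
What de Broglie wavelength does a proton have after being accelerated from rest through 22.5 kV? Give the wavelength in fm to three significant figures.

KE = eV = 1.602 × 10⁻¹⁹ × 2.250 × 10⁴ = 3.605 × 10⁻¹⁵ J.
p = √(2mKE) = √(2 × 1.673 × 10⁻²⁷ × 3.605 × 10⁻¹⁵) = 3.473 × 10⁻²¹ kg·m/s.
λ = h/p = 6.626 × 10⁻³⁴ / 3.473 × 10⁻²¹ = 1.91 × 10⁻¹³ m = 191 fm.

λ = 191 fm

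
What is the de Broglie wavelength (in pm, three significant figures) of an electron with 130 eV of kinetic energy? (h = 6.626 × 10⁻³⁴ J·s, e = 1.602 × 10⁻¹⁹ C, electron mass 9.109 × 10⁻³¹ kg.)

KE = 130 eV = 2.083 × 10⁻¹⁷ J.
p = √(2mKE) = √(2 × 9.109 × 10⁻³¹ × 2.083 × 10⁻¹⁷) = 6.160 × 10⁻²⁴ kg·m/s.
λ = h/p = 6.626 × 10⁻³⁴ / 6.160 × 10⁻²⁴ = 1.08 × 10⁻¹⁰ m = 108 pm.

λ = 108 pm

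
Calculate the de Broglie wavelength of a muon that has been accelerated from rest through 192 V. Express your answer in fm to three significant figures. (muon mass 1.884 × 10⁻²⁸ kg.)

KE = eV = 1.602 × 10⁻¹⁹ × 192.0 = 3.076 × 10⁻¹⁷ J.
p = √(2mKE) = √(2 × 1.884 × 10⁻²⁸ × 3.076 × 10⁻¹⁷) = 1.077 × 10⁻²² kg·m/s.
λ = h/p = 6.626 × 10⁻³⁴ / 1.077 × 10⁻²² = 6.15 × 10⁻¹² m = 6150 fm.

λ = 6150 fm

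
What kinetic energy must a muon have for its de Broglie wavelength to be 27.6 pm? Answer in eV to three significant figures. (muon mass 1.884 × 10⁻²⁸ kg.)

KE = 9.55 eV

p = h/λ = 6.626 × 10⁻³⁴ / 2.760 × 10⁻¹¹ = 2.401 × 10⁻²³ kg·m/s.
KE = p²/(2m) = (2.401 × 10⁻²³)² / (2 × 1.884 × 10⁻²⁸) = 1.530 × 10⁻¹⁸ J = 9.55 eV.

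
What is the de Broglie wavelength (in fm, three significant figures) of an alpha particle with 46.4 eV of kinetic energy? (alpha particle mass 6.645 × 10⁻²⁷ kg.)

λ = 2110 fm

KE = 46.4 eV = 7.433 × 10⁻¹⁸ J.
p = √(2mKE) = √(2 × 6.645 × 10⁻²⁷ × 7.433 × 10⁻¹⁸) = 3.143 × 10⁻²² kg·m/s.
λ = h/p = 6.626 × 10⁻³⁴ / 3.143 × 10⁻²² = 2.11 × 10⁻¹² m = 2110 fm.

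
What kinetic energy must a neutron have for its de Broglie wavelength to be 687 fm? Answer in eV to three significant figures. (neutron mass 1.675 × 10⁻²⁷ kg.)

p = h/λ = 6.626 × 10⁻³⁴ / 6.870 × 10⁻¹³ = 9.645 × 10⁻²² kg·m/s.
KE = p²/(2m) = (9.645 × 10⁻²²)² / (2 × 1.675 × 10⁻²⁷) = 2.777 × 10⁻¹⁶ J = 1730 eV.

KE = 1730 eV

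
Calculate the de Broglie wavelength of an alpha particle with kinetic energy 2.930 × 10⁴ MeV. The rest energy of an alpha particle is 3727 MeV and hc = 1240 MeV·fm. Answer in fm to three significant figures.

λ = 0.0378 fm

Total energy E = KE + m₀c² = 2.930 × 10⁴ + 3727 = 33027 MeV.
(pc)² = E² − (m₀c²)² = (33027)² − (3727)² = 1.077 × 10⁹ MeV², so pc = 3.282 × 10⁴ MeV.
λ = hc/(pc) = 1240 MeV·fm / 3.282 × 10⁴ MeV = 0.0378 fm.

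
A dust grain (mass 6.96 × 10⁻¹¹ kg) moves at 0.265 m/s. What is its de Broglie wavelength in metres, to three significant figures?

p = mv = 6.96 × 10⁻¹¹ × 0.265 = 1.844 × 10⁻¹¹ kg·m/s.
λ = h/p = 6.626 × 10⁻³⁴ / 1.844 × 10⁻¹¹ = 3.59 × 10⁻²³ m.

λ = 3.59 × 10⁻²³ m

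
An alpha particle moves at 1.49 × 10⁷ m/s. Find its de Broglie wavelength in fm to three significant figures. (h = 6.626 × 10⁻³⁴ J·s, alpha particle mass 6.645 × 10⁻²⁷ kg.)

λ = 6.69 fm

p = mv = 6.645 × 10⁻²⁷ × 1.49 × 10⁷ = 9.901 × 10⁻²⁰ kg·m/s.
λ = h/p = 6.626 × 10⁻³⁴ / 9.901 × 10⁻²⁰ = 6.69 × 10⁻¹⁵ m = 6.69 fm.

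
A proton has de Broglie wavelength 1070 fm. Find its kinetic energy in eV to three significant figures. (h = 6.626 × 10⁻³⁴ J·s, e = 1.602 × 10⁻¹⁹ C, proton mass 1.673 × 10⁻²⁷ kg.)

KE = 715 eV

p = h/λ = 6.626 × 10⁻³⁴ / 1.070 × 10⁻¹² = 6.193 × 10⁻²² kg·m/s.
KE = p²/(2m) = (6.193 × 10⁻²²)² / (2 × 1.673 × 10⁻²⁷) = 1.146 × 10⁻¹⁶ J = 715 eV.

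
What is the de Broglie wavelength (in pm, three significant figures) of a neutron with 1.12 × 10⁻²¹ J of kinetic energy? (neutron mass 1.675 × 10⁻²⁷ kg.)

λ = 342 pm

p = √(2mKE) = √(2 × 1.675 × 10⁻²⁷ × 1.120 × 10⁻²¹) = 1.937 × 10⁻²⁴ kg·m/s.
λ = h/p = 6.626 × 10⁻³⁴ / 1.937 × 10⁻²⁴ = 3.42 × 10⁻¹⁰ m = 342 pm.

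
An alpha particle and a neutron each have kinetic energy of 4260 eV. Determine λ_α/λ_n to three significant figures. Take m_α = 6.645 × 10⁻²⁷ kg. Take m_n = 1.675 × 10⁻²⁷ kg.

At fixed KE, p = √(2mKE) so λ = h/p ∝ 1/√m.
λ_α/λ_n = √(m_n/m_α) = √(1.675 × 10⁻²⁷/6.645 × 10⁻²⁷) = √(0.2521) = 0.502.

λ_α/λ_n = 0.502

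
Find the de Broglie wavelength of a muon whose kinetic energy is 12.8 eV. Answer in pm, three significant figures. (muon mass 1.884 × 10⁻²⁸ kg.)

λ = 23.8 pm

KE = 12.8 eV = 2.051 × 10⁻¹⁸ J.
p = √(2mKE) = √(2 × 1.884 × 10⁻²⁸ × 2.051 × 10⁻¹⁸) = 2.780 × 10⁻²³ kg·m/s.
λ = h/p = 6.626 × 10⁻³⁴ / 2.780 × 10⁻²³ = 2.38 × 10⁻¹¹ m = 23.8 pm.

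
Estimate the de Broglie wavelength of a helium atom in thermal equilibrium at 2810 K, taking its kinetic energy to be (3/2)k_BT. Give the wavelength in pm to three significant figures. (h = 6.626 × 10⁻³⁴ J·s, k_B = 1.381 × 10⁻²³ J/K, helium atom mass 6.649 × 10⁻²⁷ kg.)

KE = (3/2)k_BT = 1.5 × 1.381 × 10⁻²³ × 2810 = 5.821 × 10⁻²⁰ J.
p = √(2mKE) = √(2 × 6.649 × 10⁻²⁷ × 5.821 × 10⁻²⁰) = 2.782 × 10⁻²³ kg·m/s.
λ = h/p = 2.38 × 10⁻¹¹ m = 23.8 pm.

λ = 23.8 pm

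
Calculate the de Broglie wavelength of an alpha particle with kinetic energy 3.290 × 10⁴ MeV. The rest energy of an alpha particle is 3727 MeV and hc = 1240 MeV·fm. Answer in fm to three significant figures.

λ = 0.0340 fm

Total energy E = KE + m₀c² = 3.290 × 10⁴ + 3727 = 36627 MeV.
(pc)² = E² − (m₀c²)² = (36627)² − (3727)² = 1.328 × 10⁹ MeV², so pc = 3.644 × 10⁴ MeV.
λ = hc/(pc) = 1240 MeV·fm / 3.644 × 10⁴ MeV = 0.0340 fm.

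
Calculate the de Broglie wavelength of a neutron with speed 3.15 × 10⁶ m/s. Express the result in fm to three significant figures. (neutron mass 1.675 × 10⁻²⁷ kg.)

p = mv = 1.675 × 10⁻²⁷ × 3.15 × 10⁶ = 5.276 × 10⁻²¹ kg·m/s.
λ = h/p = 6.626 × 10⁻³⁴ / 5.276 × 10⁻²¹ = 1.26 × 10⁻¹³ m = 126 fm.

λ = 126 fm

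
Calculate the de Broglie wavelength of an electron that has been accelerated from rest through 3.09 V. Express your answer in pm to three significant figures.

λ = 698 pm

KE = eV = 1.602 × 10⁻¹⁹ × 3.090 = 4.950 × 10⁻¹⁹ J.
p = √(2mKE) = √(2 × 9.109 × 10⁻³¹ × 4.950 × 10⁻¹⁹) = 9.496 × 10⁻²⁵ kg·m/s.
λ = h/p = 6.626 × 10⁻³⁴ / 9.496 × 10⁻²⁵ = 6.98 × 10⁻¹⁰ m = 698 pm.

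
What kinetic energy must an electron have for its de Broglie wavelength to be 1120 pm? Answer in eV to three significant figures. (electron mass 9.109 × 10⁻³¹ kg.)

KE = 1.20 eV

p = h/λ = 6.626 × 10⁻³⁴ / 1.120 × 10⁻⁹ = 5.916 × 10⁻²⁵ kg·m/s.
KE = p²/(2m) = (5.916 × 10⁻²⁵)² / (2 × 9.109 × 10⁻³¹) = 1.921 × 10⁻¹⁹ J = 1.20 eV.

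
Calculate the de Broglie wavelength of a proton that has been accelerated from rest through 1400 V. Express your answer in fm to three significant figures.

λ = 765 fm

KE = eV = 1.602 × 10⁻¹⁹ × 1400 = 2.243 × 10⁻¹⁶ J.
p = √(2mKE) = √(2 × 1.673 × 10⁻²⁷ × 2.243 × 10⁻¹⁶) = 8.663 × 10⁻²² kg·m/s.
λ = h/p = 6.626 × 10⁻³⁴ / 8.663 × 10⁻²² = 7.65 × 10⁻¹³ m = 765 fm.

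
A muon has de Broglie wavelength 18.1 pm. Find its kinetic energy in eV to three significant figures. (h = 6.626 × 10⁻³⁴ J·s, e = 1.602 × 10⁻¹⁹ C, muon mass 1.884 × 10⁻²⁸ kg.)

KE = 22.2 eV

p = h/λ = 6.626 × 10⁻³⁴ / 1.810 × 10⁻¹¹ = 3.661 × 10⁻²³ kg·m/s.
KE = p²/(2m) = (3.661 × 10⁻²³)² / (2 × 1.884 × 10⁻²⁸) = 3.557 × 10⁻¹⁸ J = 22.2 eV.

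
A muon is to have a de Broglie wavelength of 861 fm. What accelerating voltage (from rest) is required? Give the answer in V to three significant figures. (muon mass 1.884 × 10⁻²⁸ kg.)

V = 9810 V

p = h/λ = 6.626 × 10⁻³⁴ / 8.610 × 10⁻¹³ = 7.696 × 10⁻²² kg·m/s.
KE = p²/(2m) = 1.572 × 10⁻¹⁵ J.
V = KE/e = 1.572 × 10⁻¹⁵ / (1.602 × 10⁻¹⁹) = 9810 V.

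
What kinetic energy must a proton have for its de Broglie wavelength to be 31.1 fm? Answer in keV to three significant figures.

p = h/λ = 6.626 × 10⁻³⁴ / 3.110 × 10⁻¹⁴ = 2.131 × 10⁻²⁰ kg·m/s.
KE = p²/(2m) = (2.131 × 10⁻²⁰)² / (2 × 1.673 × 10⁻²⁷) = 1.357 × 10⁻¹³ J = 847 keV.

KE = 847 keV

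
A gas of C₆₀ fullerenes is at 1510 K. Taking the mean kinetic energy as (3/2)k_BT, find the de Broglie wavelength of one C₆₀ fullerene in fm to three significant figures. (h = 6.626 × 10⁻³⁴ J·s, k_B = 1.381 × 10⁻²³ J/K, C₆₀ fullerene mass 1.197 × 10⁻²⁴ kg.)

KE = (3/2)k_BT = 1.5 × 1.381 × 10⁻²³ × 1510 = 3.128 × 10⁻²⁰ J.
p = √(2mKE) = √(2 × 1.197 × 10⁻²⁴ × 3.128 × 10⁻²⁰) = 2.736 × 10⁻²² kg·m/s.
λ = h/p = 2.42 × 10⁻¹² m = 2420 fm.

λ = 2420 fm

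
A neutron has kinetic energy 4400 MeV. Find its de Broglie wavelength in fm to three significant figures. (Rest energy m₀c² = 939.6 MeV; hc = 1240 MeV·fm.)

λ = 0.236 fm

Total energy E = KE + m₀c² = 4400 + 939.6 = 5339.6 MeV.
(pc)² = E² − (m₀c²)² = (5339.6)² − (939.6)² = 2.763 × 10⁷ MeV², so pc = 5256 MeV.
λ = hc/(pc) = 1240 MeV·fm / 5256 MeV = 0.236 fm.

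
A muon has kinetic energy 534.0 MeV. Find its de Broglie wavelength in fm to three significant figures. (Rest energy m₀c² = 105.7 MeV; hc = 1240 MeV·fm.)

λ = 1.97 fm

Total energy E = KE + m₀c² = 534.0 + 105.7 = 639.7 MeV.
(pc)² = E² − (m₀c²)² = (639.7)² − (105.7)² = 3.980 × 10⁵ MeV², so pc = 630.9 MeV.
λ = hc/(pc) = 1240 MeV·fm / 630.9 MeV = 1.97 fm.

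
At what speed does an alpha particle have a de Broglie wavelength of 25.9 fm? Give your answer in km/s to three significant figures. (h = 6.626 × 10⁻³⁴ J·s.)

p = h/λ = 6.626 × 10⁻³⁴ / 2.590 × 10⁻¹⁴ = 2.558 × 10⁻²⁰ kg·m/s.
v = p/m = 2.558 × 10⁻²⁰ / 6.645 × 10⁻²⁷ = 3.85 × 10⁶ m/s = 3850 km/s.

v = 3850 km/s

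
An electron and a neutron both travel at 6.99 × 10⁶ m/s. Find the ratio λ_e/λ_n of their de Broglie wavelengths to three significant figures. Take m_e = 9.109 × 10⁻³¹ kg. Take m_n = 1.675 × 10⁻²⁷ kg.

λ_e/λ_n = 1840

At fixed v, p = mv so λ = h/(mv) ∝ 1/m.
λ_e/λ_n = m_n/m_e = 1.675 × 10⁻²⁷/9.109 × 10⁻³¹ = 1840.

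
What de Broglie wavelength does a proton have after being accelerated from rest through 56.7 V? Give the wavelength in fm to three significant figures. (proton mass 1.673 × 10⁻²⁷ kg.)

KE = eV = 1.602 × 10⁻¹⁹ × 56.70 = 9.083 × 10⁻¹⁸ J.
p = √(2mKE) = √(2 × 1.673 × 10⁻²⁷ × 9.083 × 10⁻¹⁸) = 1.743 × 10⁻²² kg·m/s.
λ = h/p = 6.626 × 10⁻³⁴ / 1.743 × 10⁻²² = 3.80 × 10⁻¹² m = 3800 fm.

λ = 3800 fm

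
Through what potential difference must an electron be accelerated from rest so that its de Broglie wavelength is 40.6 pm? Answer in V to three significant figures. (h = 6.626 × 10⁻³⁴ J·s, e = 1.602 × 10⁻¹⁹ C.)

p = h/λ = 6.626 × 10⁻³⁴ / 4.060 × 10⁻¹¹ = 1.632 × 10⁻²³ kg·m/s.
KE = p²/(2m) = 1.462 × 10⁻¹⁶ J.
V = KE/e = 1.462 × 10⁻¹⁶ / (1.602 × 10⁻¹⁹) = 913 V.

V = 913 V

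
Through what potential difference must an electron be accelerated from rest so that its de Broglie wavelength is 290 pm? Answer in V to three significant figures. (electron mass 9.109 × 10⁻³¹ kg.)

p = h/λ = 6.626 × 10⁻³⁴ / 2.900 × 10⁻¹⁰ = 2.285 × 10⁻²⁴ kg·m/s.
KE = p²/(2m) = 2.866 × 10⁻¹⁸ J.
V = KE/e = 2.866 × 10⁻¹⁸ / (1.602 × 10⁻¹⁹) = 17.9 V.

V = 17.9 V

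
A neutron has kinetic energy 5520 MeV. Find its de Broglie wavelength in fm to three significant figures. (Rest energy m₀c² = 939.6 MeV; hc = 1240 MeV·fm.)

Total energy E = KE + m₀c² = 5520 + 939.6 = 6459.6 MeV.
(pc)² = E² − (m₀c²)² = (6459.6)² − (939.6)² = 4.084 × 10⁷ MeV², so pc = 6391 MeV.
λ = hc/(pc) = 1240 MeV·fm / 6391 MeV = 0.194 fm.

λ = 0.194 fm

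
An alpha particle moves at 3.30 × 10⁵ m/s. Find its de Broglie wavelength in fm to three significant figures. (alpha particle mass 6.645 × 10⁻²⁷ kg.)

λ = 302 fm

p = mv = 6.645 × 10⁻²⁷ × 3.30 × 10⁵ = 2.193 × 10⁻²¹ kg·m/s.
λ = h/p = 6.626 × 10⁻³⁴ / 2.193 × 10⁻²¹ = 3.02 × 10⁻¹³ m = 302 fm.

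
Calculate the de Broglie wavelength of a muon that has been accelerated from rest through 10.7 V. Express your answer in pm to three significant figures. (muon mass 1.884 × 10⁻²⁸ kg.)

KE = eV = 1.602 × 10⁻¹⁹ × 10.70 = 1.714 × 10⁻¹⁸ J.
p = √(2mKE) = √(2 × 1.884 × 10⁻²⁸ × 1.714 × 10⁻¹⁸) = 2.541 × 10⁻²³ kg·m/s.
λ = h/p = 6.626 × 10⁻³⁴ / 2.541 × 10⁻²³ = 2.61 × 10⁻¹¹ m = 26.1 pm.

λ = 26.1 pm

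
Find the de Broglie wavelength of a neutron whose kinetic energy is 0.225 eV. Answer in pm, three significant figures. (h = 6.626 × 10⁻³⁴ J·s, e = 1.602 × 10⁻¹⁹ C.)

λ = 60.3 pm

KE = 0.225 eV = 3.605 × 10⁻²⁰ J.
p = √(2mKE) = √(2 × 1.675 × 10⁻²⁷ × 3.605 × 10⁻²⁰) = 1.099 × 10⁻²³ kg·m/s.
λ = h/p = 6.626 × 10⁻³⁴ / 1.099 × 10⁻²³ = 6.03 × 10⁻¹¹ m = 60.3 pm.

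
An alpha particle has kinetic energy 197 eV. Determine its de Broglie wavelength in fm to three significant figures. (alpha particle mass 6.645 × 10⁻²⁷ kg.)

KE = 197 eV = 3.156 × 10⁻¹⁷ J.
p = √(2mKE) = √(2 × 6.645 × 10⁻²⁷ × 3.156 × 10⁻¹⁷) = 6.476 × 10⁻²² kg·m/s.
λ = h/p = 6.626 × 10⁻³⁴ / 6.476 × 10⁻²² = 1.02 × 10⁻¹² m = 1020 fm.

λ = 1020 fm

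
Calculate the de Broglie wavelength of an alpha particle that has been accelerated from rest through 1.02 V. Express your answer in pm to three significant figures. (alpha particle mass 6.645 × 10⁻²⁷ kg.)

KE = 2eV = 2 × 1.602 × 10⁻¹⁹ × 1.020 = 3.268 × 10⁻¹⁹ J.
p = √(2mKE) = √(2 × 6.645 × 10⁻²⁷ × 3.268 × 10⁻¹⁹) = 6.590 × 10⁻²³ kg·m/s.
λ = h/p = 6.626 × 10⁻³⁴ / 6.590 × 10⁻²³ = 1.01 × 10⁻¹¹ m = 10.1 pm.

λ = 10.1 pm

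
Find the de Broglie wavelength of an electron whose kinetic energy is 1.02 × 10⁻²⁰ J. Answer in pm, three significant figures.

p = √(2mKE) = √(2 × 9.109 × 10⁻³¹ × 1.020 × 10⁻²⁰) = 1.363 × 10⁻²⁵ kg·m/s.
λ = h/p = 6.626 × 10⁻³⁴ / 1.363 × 10⁻²⁵ = 4.86 × 10⁻⁹ m = 4860 pm.

λ = 4860 pm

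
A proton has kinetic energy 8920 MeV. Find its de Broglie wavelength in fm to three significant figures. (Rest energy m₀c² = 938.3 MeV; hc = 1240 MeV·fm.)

Total energy E = KE + m₀c² = 8920 + 938.3 = 9858.3 MeV.
(pc)² = E² − (m₀c²)² = (9858.3)² − (938.3)² = 9.631 × 10⁷ MeV², so pc = 9814 MeV.
λ = hc/(pc) = 1240 MeV·fm / 9814 MeV = 0.126 fm.

λ = 0.126 fm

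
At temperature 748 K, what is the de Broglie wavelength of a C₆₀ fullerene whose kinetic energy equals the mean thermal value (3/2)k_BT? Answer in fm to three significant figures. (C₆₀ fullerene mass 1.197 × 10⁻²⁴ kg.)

KE = (3/2)k_BT = 1.5 × 1.381 × 10⁻²³ × 748 = 1.549 × 10⁻²⁰ J.
p = √(2mKE) = √(2 × 1.197 × 10⁻²⁴ × 1.549 × 10⁻²⁰) = 1.926 × 10⁻²² kg·m/s.
λ = h/p = 3.44 × 10⁻¹² m = 3440 fm.

λ = 3440 fm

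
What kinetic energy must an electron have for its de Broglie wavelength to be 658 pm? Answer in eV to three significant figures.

p = h/λ = 6.626 × 10⁻³⁴ / 6.580 × 10⁻¹⁰ = 1.007 × 10⁻²⁴ kg·m/s.
KE = p²/(2m) = (1.007 × 10⁻²⁴)² / (2 × 9.109 × 10⁻³¹) = 5.566 × 10⁻¹⁹ J = 3.47 eV.

KE = 3.47 eV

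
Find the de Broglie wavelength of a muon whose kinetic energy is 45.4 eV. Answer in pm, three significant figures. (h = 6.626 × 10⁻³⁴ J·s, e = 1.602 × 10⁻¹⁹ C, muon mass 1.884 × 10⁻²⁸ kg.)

λ = 12.7 pm

KE = 45.4 eV = 7.273 × 10⁻¹⁸ J.
p = √(2mKE) = √(2 × 1.884 × 10⁻²⁸ × 7.273 × 10⁻¹⁸) = 5.235 × 10⁻²³ kg·m/s.
λ = h/p = 6.626 × 10⁻³⁴ / 5.235 × 10⁻²³ = 1.27 × 10⁻¹¹ m = 12.7 pm.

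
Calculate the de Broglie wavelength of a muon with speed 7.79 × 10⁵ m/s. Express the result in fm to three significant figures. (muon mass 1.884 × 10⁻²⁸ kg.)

p = mv = 1.884 × 10⁻²⁸ × 7.79 × 10⁵ = 1.468 × 10⁻²² kg·m/s.
λ = h/p = 6.626 × 10⁻³⁴ / 1.468 × 10⁻²² = 4.51 × 10⁻¹² m = 4510 fm.

λ = 4510 fm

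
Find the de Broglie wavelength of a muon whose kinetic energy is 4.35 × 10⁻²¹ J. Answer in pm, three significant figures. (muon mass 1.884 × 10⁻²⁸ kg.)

p = √(2mKE) = √(2 × 1.884 × 10⁻²⁸ × 4.350 × 10⁻²¹) = 1.280 × 10⁻²⁴ kg·m/s.
λ = h/p = 6.626 × 10⁻³⁴ / 1.280 × 10⁻²⁴ = 5.18 × 10⁻¹⁰ m = 518 pm.

λ = 518 pm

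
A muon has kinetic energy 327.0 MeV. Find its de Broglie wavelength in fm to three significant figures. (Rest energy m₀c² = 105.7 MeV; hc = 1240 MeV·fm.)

λ = 2.96 fm

Total energy E = KE + m₀c² = 327.0 + 105.7 = 432.7 MeV.
(pc)² = E² − (m₀c²)² = (432.7)² − (105.7)² = 1.761 × 10⁵ MeV², so pc = 419.6 MeV.
λ = hc/(pc) = 1240 MeV·fm / 419.6 MeV = 2.96 fm.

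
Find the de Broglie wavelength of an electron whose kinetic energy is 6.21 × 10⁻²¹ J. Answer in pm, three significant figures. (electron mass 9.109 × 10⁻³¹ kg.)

p = √(2mKE) = √(2 × 9.109 × 10⁻³¹ × 6.210 × 10⁻²¹) = 1.064 × 10⁻²⁵ kg·m/s.
λ = h/p = 6.626 × 10⁻³⁴ / 1.064 × 10⁻²⁵ = 6.23 × 10⁻⁹ m = 6230 pm.

λ = 6230 pm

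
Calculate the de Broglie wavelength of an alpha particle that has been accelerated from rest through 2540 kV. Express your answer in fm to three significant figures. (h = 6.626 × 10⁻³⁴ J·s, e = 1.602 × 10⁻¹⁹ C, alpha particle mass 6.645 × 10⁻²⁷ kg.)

KE = 2eV = 2 × 1.602 × 10⁻¹⁹ × 2.540 × 10⁶ = 8.138 × 10⁻¹³ J.
p = √(2mKE) = √(2 × 6.645 × 10⁻²⁷ × 8.138 × 10⁻¹³) = 1.040 × 10⁻¹⁹ kg·m/s.
λ = h/p = 6.626 × 10⁻³⁴ / 1.040 × 10⁻¹⁹ = 6.37 × 10⁻¹⁵ m = 6.37 fm.

λ = 6.37 fm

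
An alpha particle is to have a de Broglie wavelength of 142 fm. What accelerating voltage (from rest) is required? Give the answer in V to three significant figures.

p = h/λ = 6.626 × 10⁻³⁴ / 1.420 × 10⁻¹³ = 4.666 × 10⁻²¹ kg·m/s.
KE = p²/(2m) = 1.638 × 10⁻¹⁵ J.
V = KE/2e = 1.638 × 10⁻¹⁵ / (2 × 1.602 × 10⁻¹⁹) = 5110 V.

V = 5110 V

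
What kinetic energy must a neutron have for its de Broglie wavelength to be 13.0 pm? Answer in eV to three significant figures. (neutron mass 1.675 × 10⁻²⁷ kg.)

p = h/λ = 6.626 × 10⁻³⁴ / 1.300 × 10⁻¹¹ = 5.097 × 10⁻²³ kg·m/s.
KE = p²/(2m) = (5.097 × 10⁻²³)² / (2 × 1.675 × 10⁻²⁷) = 7.755 × 10⁻¹⁹ J = 4.84 eV.

KE = 4.84 eV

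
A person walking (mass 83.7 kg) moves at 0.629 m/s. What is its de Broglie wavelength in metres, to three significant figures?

p = mv = 83.7 × 0.629 = 5.265 × 10¹ kg·m/s.
λ = h/p = 6.626 × 10⁻³⁴ / 5.265 × 10¹ = 1.26 × 10⁻³⁵ m.

λ = 1.26 × 10⁻³⁵ m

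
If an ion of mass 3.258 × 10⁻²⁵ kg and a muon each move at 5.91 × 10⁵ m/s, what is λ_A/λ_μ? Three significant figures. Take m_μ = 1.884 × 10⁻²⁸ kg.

At fixed v, p = mv so λ = h/(mv) ∝ 1/m.
λ_A/λ_μ = m_μ/m_A = 1.884 × 10⁻²⁸/3.258 × 10⁻²⁵ = 5.78 × 10⁻⁴.

λ_A/λ_μ = 5.78 × 10⁻⁴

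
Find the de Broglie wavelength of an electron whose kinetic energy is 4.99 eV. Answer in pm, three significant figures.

λ = 549 pm

KE = 4.99 eV = 7.994 × 10⁻¹⁹ J.
p = √(2mKE) = √(2 × 9.109 × 10⁻³¹ × 7.994 × 10⁻¹⁹) = 1.207 × 10⁻²⁴ kg·m/s.
λ = h/p = 6.626 × 10⁻³⁴ / 1.207 × 10⁻²⁴ = 5.49 × 10⁻¹⁰ m = 549 pm.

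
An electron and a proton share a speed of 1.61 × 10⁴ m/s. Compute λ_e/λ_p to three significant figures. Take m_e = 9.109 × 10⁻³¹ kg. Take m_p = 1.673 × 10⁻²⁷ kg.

At fixed v, p = mv so λ = h/(mv) ∝ 1/m.
λ_e/λ_p = m_p/m_e = 1.673 × 10⁻²⁷/9.109 × 10⁻³¹ = 1840.

λ_e/λ_p = 1840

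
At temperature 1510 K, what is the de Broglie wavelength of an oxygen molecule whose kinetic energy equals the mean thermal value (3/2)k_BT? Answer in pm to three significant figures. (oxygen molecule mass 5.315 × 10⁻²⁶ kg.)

λ = 11.5 pm

KE = (3/2)k_BT = 1.5 × 1.381 × 10⁻²³ × 1510 = 3.128 × 10⁻²⁰ J.
p = √(2mKE) = √(2 × 5.315 × 10⁻²⁶ × 3.128 × 10⁻²⁰) = 5.766 × 10⁻²³ kg·m/s.
λ = h/p = 1.15 × 10⁻¹¹ m = 11.5 pm.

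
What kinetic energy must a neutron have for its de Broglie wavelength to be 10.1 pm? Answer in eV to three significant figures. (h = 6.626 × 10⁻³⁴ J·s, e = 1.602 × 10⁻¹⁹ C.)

p = h/λ = 6.626 × 10⁻³⁴ / 1.010 × 10⁻¹¹ = 6.560 × 10⁻²³ kg·m/s.
KE = p²/(2m) = (6.560 × 10⁻²³)² / (2 × 1.675 × 10⁻²⁷) = 1.285 × 10⁻¹⁸ J = 8.02 eV.

KE = 8.02 eV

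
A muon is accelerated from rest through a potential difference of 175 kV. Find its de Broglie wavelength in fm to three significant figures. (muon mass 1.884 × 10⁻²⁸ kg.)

λ = 204 fm

KE = eV = 1.602 × 10⁻¹⁹ × 1.750 × 10⁵ = 2.804 × 10⁻¹⁴ J.
p = √(2mKE) = √(2 × 1.884 × 10⁻²⁸ × 2.804 × 10⁻¹⁴) = 3.250 × 10⁻²¹ kg·m/s.
λ = h/p = 6.626 × 10⁻³⁴ / 3.250 × 10⁻²¹ = 2.04 × 10⁻¹³ m = 204 fm.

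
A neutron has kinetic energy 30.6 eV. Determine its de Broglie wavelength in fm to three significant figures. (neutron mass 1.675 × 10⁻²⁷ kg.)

λ = 5170 fm

KE = 30.6 eV = 4.902 × 10⁻¹⁸ J.
p = √(2mKE) = √(2 × 1.675 × 10⁻²⁷ × 4.902 × 10⁻¹⁸) = 1.281 × 10⁻²² kg·m/s.
λ = h/p = 6.626 × 10⁻³⁴ / 1.281 × 10⁻²² = 5.17 × 10⁻¹² m = 5170 fm.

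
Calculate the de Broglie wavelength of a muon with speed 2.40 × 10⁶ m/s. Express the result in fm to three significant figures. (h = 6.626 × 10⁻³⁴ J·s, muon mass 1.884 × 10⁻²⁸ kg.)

λ = 1470 fm

p = mv = 1.884 × 10⁻²⁸ × 2.40 × 10⁶ = 4.522 × 10⁻²² kg·m/s.
λ = h/p = 6.626 × 10⁻³⁴ / 4.522 × 10⁻²² = 1.47 × 10⁻¹² m = 1470 fm.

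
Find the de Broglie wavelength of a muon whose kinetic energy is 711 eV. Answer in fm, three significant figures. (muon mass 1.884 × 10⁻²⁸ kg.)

λ = 3200 fm

KE = 711 eV = 1.139 × 10⁻¹⁶ J.
p = √(2mKE) = √(2 × 1.884 × 10⁻²⁸ × 1.139 × 10⁻¹⁶) = 2.072 × 10⁻²² kg·m/s.
λ = h/p = 6.626 × 10⁻³⁴ / 2.072 × 10⁻²² = 3.20 × 10⁻¹² m = 3200 fm.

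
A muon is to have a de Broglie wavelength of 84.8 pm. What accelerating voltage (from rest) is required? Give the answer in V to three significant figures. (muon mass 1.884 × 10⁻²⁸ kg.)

p = h/λ = 6.626 × 10⁻³⁴ / 8.480 × 10⁻¹¹ = 7.814 × 10⁻²⁴ kg·m/s.
KE = p²/(2m) = 1.620 × 10⁻¹⁹ J.
V = KE/e = 1.620 × 10⁻¹⁹ / (1.602 × 10⁻¹⁹) = 1.01 V.

V = 1.01 V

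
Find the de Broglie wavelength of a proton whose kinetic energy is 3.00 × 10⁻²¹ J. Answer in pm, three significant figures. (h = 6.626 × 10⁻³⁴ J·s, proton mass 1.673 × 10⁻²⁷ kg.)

λ = 209 pm

p = √(2mKE) = √(2 × 1.673 × 10⁻²⁷ × 3.000 × 10⁻²¹) = 3.168 × 10⁻²⁴ kg·m/s.
λ = h/p = 6.626 × 10⁻³⁴ / 3.168 × 10⁻²⁴ = 2.09 × 10⁻¹⁰ m = 209 pm.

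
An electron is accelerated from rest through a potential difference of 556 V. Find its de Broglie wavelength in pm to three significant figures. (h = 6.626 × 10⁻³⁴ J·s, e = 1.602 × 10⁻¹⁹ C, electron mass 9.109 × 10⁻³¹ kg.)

λ = 52.0 pm

KE = eV = 1.602 × 10⁻¹⁹ × 556.0 = 8.907 × 10⁻¹⁷ J.
p = √(2mKE) = √(2 × 9.109 × 10⁻³¹ × 8.907 × 10⁻¹⁷) = 1.274 × 10⁻²³ kg·m/s.
λ = h/p = 6.626 × 10⁻³⁴ / 1.274 × 10⁻²³ = 5.20 × 10⁻¹¹ m = 52.0 pm.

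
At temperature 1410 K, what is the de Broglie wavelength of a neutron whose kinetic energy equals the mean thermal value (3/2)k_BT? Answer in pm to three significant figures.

KE = (3/2)k_BT = 1.5 × 1.381 × 10⁻²³ × 1410 = 2.921 × 10⁻²⁰ J.
p = √(2mKE) = √(2 × 1.675 × 10⁻²⁷ × 2.921 × 10⁻²⁰) = 9.892 × 10⁻²⁴ kg·m/s.
λ = h/p = 6.70 × 10⁻¹¹ m = 67.0 pm.

λ = 67.0 pm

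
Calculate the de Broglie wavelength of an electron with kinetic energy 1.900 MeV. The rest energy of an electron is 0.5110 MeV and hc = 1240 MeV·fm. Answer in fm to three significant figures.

Total energy E = KE + m₀c² = 1.900 + 0.5110 = 2.4110 MeV.
(pc)² = E² − (m₀c²)² = (2.4110)² − (0.5110)² = 5.552 MeV², so pc = 2.356 MeV.
λ = hc/(pc) = 1240 MeV·fm / 2.356 MeV = 526 fm.

λ = 526 fm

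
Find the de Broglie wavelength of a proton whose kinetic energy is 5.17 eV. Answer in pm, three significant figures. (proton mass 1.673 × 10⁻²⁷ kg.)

λ = 12.6 pm

KE = 5.17 eV = 8.282 × 10⁻¹⁹ J.
p = √(2mKE) = √(2 × 1.673 × 10⁻²⁷ × 8.282 × 10⁻¹⁹) = 5.264 × 10⁻²³ kg·m/s.
λ = h/p = 6.626 × 10⁻³⁴ / 5.264 × 10⁻²³ = 1.26 × 10⁻¹¹ m = 12.6 pm.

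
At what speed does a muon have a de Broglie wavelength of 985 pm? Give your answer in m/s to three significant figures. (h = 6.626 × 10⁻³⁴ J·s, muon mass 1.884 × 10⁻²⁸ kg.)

p = h/λ = 6.626 × 10⁻³⁴ / 9.850 × 10⁻¹⁰ = 6.727 × 10⁻²⁵ kg·m/s.
v = p/m = 6.727 × 10⁻²⁵ / 1.884 × 10⁻²⁸ = 3.57 × 10³ m/s = 3570 m/s.

v = 3570 m/s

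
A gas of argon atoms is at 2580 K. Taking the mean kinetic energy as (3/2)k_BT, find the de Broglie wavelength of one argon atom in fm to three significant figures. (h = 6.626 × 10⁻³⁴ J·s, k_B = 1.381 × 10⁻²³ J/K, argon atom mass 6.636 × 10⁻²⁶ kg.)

KE = (3/2)k_BT = 1.5 × 1.381 × 10⁻²³ × 2580 = 5.344 × 10⁻²⁰ J.
p = √(2mKE) = √(2 × 6.636 × 10⁻²⁶ × 5.344 × 10⁻²⁰) = 8.422 × 10⁻²³ kg·m/s.
λ = h/p = 7.87 × 10⁻¹² m = 7870 fm.

λ = 7870 fm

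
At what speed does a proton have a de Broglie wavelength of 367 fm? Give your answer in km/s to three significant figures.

v = 1080 km/s

p = h/λ = 6.626 × 10⁻³⁴ / 3.670 × 10⁻¹³ = 1.805 × 10⁻²¹ kg·m/s.
v = p/m = 1.805 × 10⁻²¹ / 1.673 × 10⁻²⁷ = 1.08 × 10⁶ m/s = 1080 km/s.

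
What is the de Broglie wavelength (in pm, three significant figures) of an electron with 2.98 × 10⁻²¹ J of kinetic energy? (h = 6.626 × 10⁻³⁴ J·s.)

λ = 8990 pm

p = √(2mKE) = √(2 × 9.109 × 10⁻³¹ × 2.980 × 10⁻²¹) = 7.368 × 10⁻²⁶ kg·m/s.
λ = h/p = 6.626 × 10⁻³⁴ / 7.368 × 10⁻²⁶ = 8.99 × 10⁻⁹ m = 8990 pm.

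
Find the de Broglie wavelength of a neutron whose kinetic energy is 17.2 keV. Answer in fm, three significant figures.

KE = 17.2 keV = 2.755 × 10⁻¹⁵ J.
p = √(2mKE) = √(2 × 1.675 × 10⁻²⁷ × 2.755 × 10⁻¹⁵) = 3.038 × 10⁻²¹ kg·m/s.
λ = h/p = 6.626 × 10⁻³⁴ / 3.038 × 10⁻²¹ = 2.18 × 10⁻¹³ m = 218 fm.

λ = 218 fm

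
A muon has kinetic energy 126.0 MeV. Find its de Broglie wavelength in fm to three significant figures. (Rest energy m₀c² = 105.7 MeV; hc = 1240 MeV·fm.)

Total energy E = KE + m₀c² = 126.0 + 105.7 = 231.7 MeV.
(pc)² = E² − (m₀c²)² = (231.7)² − (105.7)² = 4.251 × 10⁴ MeV², so pc = 206.2 MeV.
λ = hc/(pc) = 1240 MeV·fm / 206.2 MeV = 6.01 fm.

λ = 6.01 fm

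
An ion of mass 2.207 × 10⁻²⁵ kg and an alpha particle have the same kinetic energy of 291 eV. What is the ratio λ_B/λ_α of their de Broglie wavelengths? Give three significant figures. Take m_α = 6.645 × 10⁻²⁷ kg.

At fixed KE, p = √(2mKE) so λ = h/p ∝ 1/√m.
λ_B/λ_α = √(m_α/m_B) = √(6.645 × 10⁻²⁷/2.207 × 10⁻²⁵) = √(0.03011) = 0.174.

λ_B/λ_α = 0.174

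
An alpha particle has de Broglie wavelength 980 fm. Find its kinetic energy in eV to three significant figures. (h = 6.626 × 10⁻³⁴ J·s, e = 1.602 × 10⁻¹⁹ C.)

p = h/λ = 6.626 × 10⁻³⁴ / 9.800 × 10⁻¹³ = 6.761 × 10⁻²² kg·m/s.
KE = p²/(2m) = (6.761 × 10⁻²²)² / (2 × 6.645 × 10⁻²⁷) = 3.440 × 10⁻¹⁷ J = 215 eV.

KE = 215 eV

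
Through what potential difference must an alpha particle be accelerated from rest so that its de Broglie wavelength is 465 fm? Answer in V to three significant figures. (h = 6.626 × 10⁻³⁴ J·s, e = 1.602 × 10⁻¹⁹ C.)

p = h/λ = 6.626 × 10⁻³⁴ / 4.650 × 10⁻¹³ = 1.425 × 10⁻²¹ kg·m/s.
KE = p²/(2m) = 1.528 × 10⁻¹⁶ J.
V = KE/2e = 1.528 × 10⁻¹⁶ / (2 × 1.602 × 10⁻¹⁹) = 477 V.

V = 477 V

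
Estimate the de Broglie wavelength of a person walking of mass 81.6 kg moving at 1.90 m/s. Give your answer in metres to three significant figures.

λ = 4.27 × 10⁻³⁶ m

p = mv = 81.6 × 1.90 = 1.550 × 10² kg·m/s.
λ = h/p = 6.626 × 10⁻³⁴ / 1.550 × 10² = 4.27 × 10⁻³⁶ m.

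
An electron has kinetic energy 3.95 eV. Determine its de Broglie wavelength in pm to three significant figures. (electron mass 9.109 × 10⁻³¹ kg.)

KE = 3.95 eV = 6.328 × 10⁻¹⁹ J.
p = √(2mKE) = √(2 × 9.109 × 10⁻³¹ × 6.328 × 10⁻¹⁹) = 1.074 × 10⁻²⁴ kg·m/s.
λ = h/p = 6.626 × 10⁻³⁴ / 1.074 × 10⁻²⁴ = 6.17 × 10⁻¹⁰ m = 617 pm.

λ = 617 pm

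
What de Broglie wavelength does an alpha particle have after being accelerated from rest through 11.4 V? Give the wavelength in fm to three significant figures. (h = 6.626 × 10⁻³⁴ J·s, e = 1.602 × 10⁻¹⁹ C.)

KE = 2eV = 2 × 1.602 × 10⁻¹⁹ × 11.40 = 3.653 × 10⁻¹⁸ J.
p = √(2mKE) = √(2 × 6.645 × 10⁻²⁷ × 3.653 × 10⁻¹⁸) = 2.203 × 10⁻²² kg·m/s.
λ = h/p = 6.626 × 10⁻³⁴ / 2.203 × 10⁻²² = 3.01 × 10⁻¹² m = 3010 fm.

λ = 3010 fm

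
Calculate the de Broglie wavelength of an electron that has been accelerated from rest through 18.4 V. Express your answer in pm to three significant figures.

λ = 286 pm

KE = eV = 1.602 × 10⁻¹⁹ × 18.40 = 2.948 × 10⁻¹⁸ J.
p = √(2mKE) = √(2 × 9.109 × 10⁻³¹ × 2.948 × 10⁻¹⁸) = 2.317 × 10⁻²⁴ kg·m/s.
λ = h/p = 6.626 × 10⁻³⁴ / 2.317 × 10⁻²⁴ = 2.86 × 10⁻¹⁰ m = 286 pm.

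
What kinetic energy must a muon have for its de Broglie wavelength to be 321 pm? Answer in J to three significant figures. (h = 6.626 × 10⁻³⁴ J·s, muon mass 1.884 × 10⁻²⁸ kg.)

p = h/λ = 6.626 × 10⁻³⁴ / 3.210 × 10⁻¹⁰ = 2.064 × 10⁻²⁴ kg·m/s.
KE = p²/(2m) = (2.064 × 10⁻²⁴)² / (2 × 1.884 × 10⁻²⁸) = 1.131 × 10⁻²⁰ J = 1.13 × 10⁻²⁰ J.

KE = 1.13 × 10⁻²⁰ J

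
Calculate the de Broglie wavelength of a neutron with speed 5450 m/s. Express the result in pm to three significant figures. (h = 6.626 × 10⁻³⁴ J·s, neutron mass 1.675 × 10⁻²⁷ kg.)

λ = 72.6 pm

p = mv = 1.675 × 10⁻²⁷ × 5450 = 9.129 × 10⁻²⁴ kg·m/s.
λ = h/p = 6.626 × 10⁻³⁴ / 9.129 × 10⁻²⁴ = 7.26 × 10⁻¹¹ m = 72.6 pm.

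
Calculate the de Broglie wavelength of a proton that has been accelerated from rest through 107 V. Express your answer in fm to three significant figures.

λ = 2770 fm

KE = eV = 1.602 × 10⁻¹⁹ × 107.0 = 1.714 × 10⁻¹⁷ J.
p = √(2mKE) = √(2 × 1.673 × 10⁻²⁷ × 1.714 × 10⁻¹⁷) = 2.395 × 10⁻²² kg·m/s.
λ = h/p = 6.626 × 10⁻³⁴ / 2.395 × 10⁻²² = 2.77 × 10⁻¹² m = 2770 fm.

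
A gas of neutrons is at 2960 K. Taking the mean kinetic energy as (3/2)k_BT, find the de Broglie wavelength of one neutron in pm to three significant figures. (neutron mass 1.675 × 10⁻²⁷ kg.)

KE = (3/2)k_BT = 1.5 × 1.381 × 10⁻²³ × 2960 = 6.132 × 10⁻²⁰ J.
p = √(2mKE) = √(2 × 1.675 × 10⁻²⁷ × 6.132 × 10⁻²⁰) = 1.433 × 10⁻²³ kg·m/s.
λ = h/p = 4.62 × 10⁻¹¹ m = 46.2 pm.

λ = 46.2 pm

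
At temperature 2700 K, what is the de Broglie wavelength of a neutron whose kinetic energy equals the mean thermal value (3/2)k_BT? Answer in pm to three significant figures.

λ = 48.4 pm

KE = (3/2)k_BT = 1.5 × 1.381 × 10⁻²³ × 2700 = 5.593 × 10⁻²⁰ J.
p = √(2mKE) = √(2 × 1.675 × 10⁻²⁷ × 5.593 × 10⁻²⁰) = 1.369 × 10⁻²³ kg·m/s.
λ = h/p = 4.84 × 10⁻¹¹ m = 48.4 pm.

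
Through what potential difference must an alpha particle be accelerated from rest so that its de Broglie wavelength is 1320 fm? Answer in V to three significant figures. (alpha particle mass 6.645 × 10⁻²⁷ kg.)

V = 59.2 V

p = h/λ = 6.626 × 10⁻³⁴ / 1.320 × 10⁻¹² = 5.020 × 10⁻²² kg·m/s.
KE = p²/(2m) = 1.896 × 10⁻¹⁷ J.
V = KE/2e = 1.896 × 10⁻¹⁷ / (2 × 1.602 × 10⁻¹⁹) = 59.2 V.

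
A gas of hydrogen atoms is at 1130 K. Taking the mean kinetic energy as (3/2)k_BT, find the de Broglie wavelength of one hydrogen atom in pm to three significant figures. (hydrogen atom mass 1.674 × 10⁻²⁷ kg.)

λ = 74.8 pm

KE = (3/2)k_BT = 1.5 × 1.381 × 10⁻²³ × 1130 = 2.341 × 10⁻²⁰ J.
p = √(2mKE) = √(2 × 1.674 × 10⁻²⁷ × 2.341 × 10⁻²⁰) = 8.853 × 10⁻²⁴ kg·m/s.
λ = h/p = 7.48 × 10⁻¹¹ m = 74.8 pm.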